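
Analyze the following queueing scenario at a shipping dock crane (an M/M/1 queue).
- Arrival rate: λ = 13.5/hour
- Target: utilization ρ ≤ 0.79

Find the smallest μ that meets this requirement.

ρ = λ/μ, so μ = λ/ρ
μ ≥ 13.5/0.79 = 17.0886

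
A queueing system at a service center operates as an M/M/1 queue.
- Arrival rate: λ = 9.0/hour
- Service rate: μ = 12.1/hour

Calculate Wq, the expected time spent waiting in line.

First, compute utilization: ρ = λ/μ = 9.0/12.1 = 0.7438
For M/M/1: Wq = λ/(μ(μ-λ))
Wq = 9.0/(12.1 × (12.1-9.0))
Wq = 9.0/(12.1 × 3.10)
Wq = 0.2399 hours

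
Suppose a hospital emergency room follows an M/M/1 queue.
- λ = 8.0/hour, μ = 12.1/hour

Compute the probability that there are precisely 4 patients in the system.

ρ = λ/μ = 8.0/12.1 = 0.66116
P(n) = (1-ρ)ρⁿ
P(4) = (1-0.66116) × 0.66116^4
P(4) = 0.33884 × 0.19108
P(4) = 0.06475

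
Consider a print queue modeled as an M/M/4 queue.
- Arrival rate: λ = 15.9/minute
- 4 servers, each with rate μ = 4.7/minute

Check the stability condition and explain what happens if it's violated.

Stability requires ρ = λ/(cμ) < 1
ρ = 15.9/(4 × 4.7) = 15.9/18.80 = 0.8457
Since 0.8457 < 1, the system is STABLE.
The servers are busy 84.57% of the time.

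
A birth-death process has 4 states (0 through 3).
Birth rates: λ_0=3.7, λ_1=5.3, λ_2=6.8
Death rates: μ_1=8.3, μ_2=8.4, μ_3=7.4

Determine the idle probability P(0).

Ratios P(n)/P(0) = (λ₀···λₙ₋₁)/(μ₁···μₙ):
P(1)/P(0) = (3.7)/(8.3) = 0.44578
P(2)/P(0) = (3.7×5.3)/(8.3×8.4) = 0.28127
P(3)/P(0) = (3.7×5.3×6.8)/(8.3×8.4×7.4) = 0.25846

Normalization: ∑ P(n) = 1
P(0) × (1.0000 + 0.44578 + 0.28127 + 0.25846) = 1
P(0) × 1.98551 = 1
P(0) = 1/1.98551 = 0.5036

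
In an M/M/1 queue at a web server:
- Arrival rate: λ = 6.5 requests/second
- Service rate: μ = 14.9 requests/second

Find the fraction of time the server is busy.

Server utilization: ρ = λ/μ
ρ = 6.5/14.9 = 0.4362
The server is busy 43.62% of the time.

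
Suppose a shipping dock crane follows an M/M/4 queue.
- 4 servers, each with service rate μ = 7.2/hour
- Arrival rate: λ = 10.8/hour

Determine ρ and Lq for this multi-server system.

Traffic intensity: ρ = λ/(cμ) = 10.8/(4×7.2) = 0.3750
Since ρ = 0.3750 < 1, system is stable.
Offered load a = λ/μ = cρ = 10.8/7.2 = 1.5000
P₀ = [ Σₙ₌₀^3 aⁿ/n! + a^4/(4!(1-ρ)) ]⁻¹
Σ = a^0/0! + a^1/1! + a^2/2! + a^3/3! = 1.0000 + 1.5000 + 1.1250 + 0.5625 = 4.1875
a^4/(4!(1-ρ)) = 5.0625/(24 × 0.6250) = 0.3375
P₀ = 1/(4.1875 + 0.3375) = 0.2210
Lq = P₀·a^4·ρ / (4!(1-ρ)²) = 0.22099 × 5.0625 × 0.37500 / (24 × 0.39062) = 0.04475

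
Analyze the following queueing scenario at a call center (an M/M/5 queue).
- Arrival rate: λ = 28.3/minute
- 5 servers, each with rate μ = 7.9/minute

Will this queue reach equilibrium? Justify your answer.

Stability requires ρ = λ/(cμ) < 1
ρ = 28.3/(5 × 7.9) = 28.3/39.50 = 0.7165
Since 0.7165 < 1, the system is STABLE.
The servers are busy 71.65% of the time.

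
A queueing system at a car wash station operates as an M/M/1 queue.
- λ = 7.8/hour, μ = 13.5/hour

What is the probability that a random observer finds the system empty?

ρ = λ/μ = 7.8/13.5 = 0.5778
P(0) = 1 - ρ = 1 - 0.5778 = 0.4222
The server is idle 42.22% of the time.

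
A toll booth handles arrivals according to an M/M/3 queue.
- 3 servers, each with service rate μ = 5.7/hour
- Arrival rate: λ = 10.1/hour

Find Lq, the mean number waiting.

Traffic intensity: ρ = λ/(cμ) = 10.1/(3×5.7) = 0.5906
Since ρ = 0.5906 < 1, system is stable.
Offered load a = λ/μ = cρ = 10.1/5.7 = 1.7719
P₀ = [ Σₙ₌₀^2 aⁿ/n! + a^3/(3!(1-ρ)) ]⁻¹
Σ = a^0/0! + a^1/1! + a^2/2! = 1.0000 + 1.7719 + 1.5699 = 4.3418
a^3/(3!(1-ρ)) = 5.5634/(6 × 0.40936) = 2.2651
P₀ = 1/(4.3418 + 2.2651) = 0.1514
Lq = P₀·a^3·ρ / (3!(1-ρ)²) = 0.1514 × 5.5634 × 0.5906 / (6 × 0.1676) = 0.4947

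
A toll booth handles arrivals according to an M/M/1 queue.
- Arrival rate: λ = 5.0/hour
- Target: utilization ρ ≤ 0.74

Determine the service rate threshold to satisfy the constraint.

ρ = λ/μ, so μ = λ/ρ
μ ≥ 5.0/0.74 = 6.7568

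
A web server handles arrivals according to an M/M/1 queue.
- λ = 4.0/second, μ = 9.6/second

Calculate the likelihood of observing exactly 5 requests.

ρ = λ/μ = 4.0/9.6 = 0.41667
P(n) = (1-ρ)ρⁿ
P(5) = (1-0.41667) × 0.41667^5
P(5) = 0.5833 × 0.01256
P(5) = 0.007326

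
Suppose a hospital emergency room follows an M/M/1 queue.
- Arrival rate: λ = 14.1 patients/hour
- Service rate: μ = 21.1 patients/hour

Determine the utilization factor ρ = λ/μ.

Server utilization: ρ = λ/μ
ρ = 14.1/21.1 = 0.6682
The server is busy 66.82% of the time.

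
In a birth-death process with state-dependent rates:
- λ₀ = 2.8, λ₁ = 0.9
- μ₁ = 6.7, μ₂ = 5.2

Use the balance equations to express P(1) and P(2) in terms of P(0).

Balance equations:
State 0: λ₀P₀ = μ₁P₁ → P₁ = (λ₀/μ₁)P₀ = (2.8/6.7)P₀ = 0.4179P₀
State 1: P₂ = (λ₀λ₁)/(μ₁μ₂)P₀ = (2.8×0.9)/(6.7×5.2)P₀ = 0.07233P₀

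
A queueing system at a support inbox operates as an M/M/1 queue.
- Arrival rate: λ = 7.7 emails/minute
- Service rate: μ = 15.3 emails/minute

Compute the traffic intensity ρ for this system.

Server utilization: ρ = λ/μ
ρ = 7.7/15.3 = 0.5033
The server is busy 50.33% of the time.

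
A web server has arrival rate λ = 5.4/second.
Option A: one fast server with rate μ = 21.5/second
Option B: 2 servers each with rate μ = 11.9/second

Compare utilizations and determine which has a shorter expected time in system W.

Option A: single server μ = 21.5 (M/M/1)
  ρ_A = 5.4/21.5 = 0.2512
  W_A = 1/(μ-λ) = 1/(21.5-5.4) = 1/16.10 = 0.06211

Option B: 2 servers μ = 11.9 (M/M/2)
  ρ_B = λ/(cμ) = 5.4/(2×11.9) = 0.2269
  Offered load a = λ/μ = cρ = 5.4/11.9 = 0.4538
  P₀ = [ Σₙ₌₀^1 aⁿ/n! + a^2/(2!(1-ρ)) ]⁻¹
  Σ = a^0/0! + a^1/1! = 1.0000 + 0.4538 = 1.4538
  a^2/(2!(1-ρ)) = 0.2059/(2 × 0.7731) = 0.1332
  P₀ = 1/(1.4538 + 0.1332) = 0.6301
  Lq = P₀·a^2·ρ / (2!(1-ρ)²) = 0.6301 × 0.2059 × 0.2269 / (2 × 0.5977) = 0.02463
  Wq_B = Lq/λ = 0.02463/5.4 = 0.004561
  W_B = Wq_B + 1/μ = 0.004561 + 0.08403 = 0.08859

Since W_A = 0.06211 < W_B = 0.08859, Option A (single fast server) has the shorter time in system.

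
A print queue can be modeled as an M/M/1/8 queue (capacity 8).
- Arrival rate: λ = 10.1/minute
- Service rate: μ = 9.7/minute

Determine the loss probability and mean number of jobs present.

ρ = λ/μ = 10.1/9.7 = 1.041237
P₀ = (1-ρ)/(1-ρ^(K+1)) = (1-1.041237)/(1-1.041237^9) = -0.041237/-0.43862 = 0.09402
P_K = P₀×ρ^K = 0.09402 × 1.041237^8 = 0.09402 × 1.3816 = 0.1299
Blocking probability P_8 = 0.1299 (12.99%)
L = ρ[1 - (K+1)ρ^K + Kρ^(K+1)] / [(1-ρ)(1-ρ^(K+1))]
L = 1.041237 × (1 - 9×1.381646 + 8×1.438621) / ((1 - 1.041237) × (1 - 1.438621)) = 4.2688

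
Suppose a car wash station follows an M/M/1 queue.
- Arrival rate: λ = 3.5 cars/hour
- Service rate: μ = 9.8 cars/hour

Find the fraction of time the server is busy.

Server utilization: ρ = λ/μ
ρ = 3.5/9.8 = 0.3571
The server is busy 35.71% of the time.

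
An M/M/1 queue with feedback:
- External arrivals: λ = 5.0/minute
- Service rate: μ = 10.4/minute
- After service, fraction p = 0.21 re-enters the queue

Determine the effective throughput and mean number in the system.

Effective arrival rate: λ_eff = λ/(1-p) = 5.0/(1-0.21) = 5.0/0.79 = 6.3291
ρ = λ_eff/μ = 6.3291/10.4 = 0.60857
L = ρ/(1-ρ) = 0.60857/(1-0.60857) = 1.5547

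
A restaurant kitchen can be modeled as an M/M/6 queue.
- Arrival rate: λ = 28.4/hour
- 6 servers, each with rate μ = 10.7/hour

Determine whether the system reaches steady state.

Stability requires ρ = λ/(cμ) < 1
ρ = 28.4/(6 × 10.7) = 28.4/64.20 = 0.4424
Since 0.4424 < 1, the system is STABLE.
The servers are busy 44.24% of the time.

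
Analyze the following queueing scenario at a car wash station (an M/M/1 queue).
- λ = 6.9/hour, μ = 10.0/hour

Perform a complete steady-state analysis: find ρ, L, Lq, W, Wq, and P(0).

Step 1: ρ = λ/μ = 6.9/10.0 = 0.6900
Step 2: L = λ/(μ-λ) = 6.9/3.10 = 2.2258
Step 3: Lq = λ²/(μ(μ-λ)) = 47.61/(10.0×3.10) = 1.5358
Step 4: W = 1/(μ-λ) = 1/3.10 = 0.32258
Step 5: Wq = λ/(μ(μ-λ)) = 6.9/(10.0×3.10) = 0.2226
Step 6: P(0) = 1-ρ = 0.3100
Verify: L = λW = 6.9×0.32258 = 2.2258 ✔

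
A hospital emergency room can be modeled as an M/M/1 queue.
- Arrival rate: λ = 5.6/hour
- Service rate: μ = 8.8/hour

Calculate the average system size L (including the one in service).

ρ = λ/μ = 5.6/8.8 = 0.6364
For M/M/1: L = λ/(μ-λ)
L = 5.6/(8.8-5.6) = 5.6/3.20
L = 1.7500 patients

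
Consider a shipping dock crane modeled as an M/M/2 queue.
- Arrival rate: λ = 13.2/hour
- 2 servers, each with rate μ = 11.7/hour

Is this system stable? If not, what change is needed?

Stability requires ρ = λ/(cμ) < 1
ρ = 13.2/(2 × 11.7) = 13.2/23.40 = 0.5641
Since 0.5641 < 1, the system is STABLE.
The servers are busy 56.41% of the time.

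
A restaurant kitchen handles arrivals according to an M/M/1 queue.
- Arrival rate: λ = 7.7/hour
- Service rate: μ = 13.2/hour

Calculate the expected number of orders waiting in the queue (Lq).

ρ = λ/μ = 7.7/13.2 = 0.5833
For M/M/1: Lq = λ²/(μ(μ-λ))
Lq = 59.29/(13.2 × 5.50)
Lq = 0.8167 orders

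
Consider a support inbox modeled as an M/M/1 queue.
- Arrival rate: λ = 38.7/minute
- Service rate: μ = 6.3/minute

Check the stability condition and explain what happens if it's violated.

Stability requires ρ = λ/(cμ) < 1
ρ = 38.7/(1 × 6.3) = 38.7/6.30 = 6.1429
Since 6.1429 ≥ 1, the system is UNSTABLE.
Queue grows without bound. Need μ > λ = 38.7.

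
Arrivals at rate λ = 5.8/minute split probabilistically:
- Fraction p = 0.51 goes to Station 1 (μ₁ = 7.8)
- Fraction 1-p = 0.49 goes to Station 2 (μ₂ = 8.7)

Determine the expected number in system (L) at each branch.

Effective rates: λ₁ = 5.8×0.51 = 2.958, λ₂ = 5.8×0.49 = 2.842
Station 1: ρ₁ = 2.958/7.8 = 0.37923, L₁ = ρ₁/(1-ρ₁) = 0.37923/(1-0.37923) = 0.6109
Station 2: ρ₂ = 2.842/8.7 = 0.326667, L₂ = ρ₂/(1-ρ₂) = 0.326667/(1-0.326667) = 0.4851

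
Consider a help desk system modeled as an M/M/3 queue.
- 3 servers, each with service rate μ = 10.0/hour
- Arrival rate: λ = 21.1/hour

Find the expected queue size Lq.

Traffic intensity: ρ = λ/(cμ) = 21.1/(3×10.0) = 0.7033
Since ρ = 0.7033 < 1, system is stable.
Offered load a = λ/μ = cρ = 21.1/10.0 = 2.1100
P₀ = [ Σₙ₌₀^2 aⁿ/n! + a^3/(3!(1-ρ)) ]⁻¹
Σ = a^0/0! + a^1/1! + a^2/2! = 1.0000 + 2.1100 + 2.2261 = 5.3361
a^3/(3!(1-ρ)) = 9.39393/(6 × 0.296667) = 5.2775
P₀ = 1/(5.3361 + 5.2775) = 0.09422
Lq = P₀·a^3·ρ / (3!(1-ρ)²) = 0.0942193 × 9.39393 × 0.703333 / (6 × 0.0880111) = 1.1789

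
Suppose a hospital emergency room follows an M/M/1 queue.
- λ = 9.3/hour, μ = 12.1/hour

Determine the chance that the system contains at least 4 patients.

ρ = λ/μ = 9.3/12.1 = 0.7686
P(N ≥ n) = ρⁿ
P(N ≥ 4) = 0.7686^4
P(N ≥ 4) = 0.3490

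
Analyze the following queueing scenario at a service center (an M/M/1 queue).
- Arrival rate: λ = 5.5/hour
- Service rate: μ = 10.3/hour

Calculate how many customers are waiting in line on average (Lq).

ρ = λ/μ = 5.5/10.3 = 0.5340
For M/M/1: Lq = λ²/(μ(μ-λ))
Lq = 30.25/(10.3 × 4.80)
Lq = 0.6119 customers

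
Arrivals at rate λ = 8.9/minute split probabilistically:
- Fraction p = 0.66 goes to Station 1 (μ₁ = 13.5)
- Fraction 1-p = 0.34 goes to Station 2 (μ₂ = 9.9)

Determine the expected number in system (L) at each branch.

Effective rates: λ₁ = 8.9×0.66 = 5.874, λ₂ = 8.9×0.34 = 3.026
Station 1: ρ₁ = 5.874/13.5 = 0.43511, L₁ = ρ₁/(1-ρ₁) = 0.43511/(1-0.43511) = 0.7703
Station 2: ρ₂ = 3.026/9.9 = 0.30566, L₂ = ρ₂/(1-ρ₂) = 0.30566/(1-0.30566) = 0.4402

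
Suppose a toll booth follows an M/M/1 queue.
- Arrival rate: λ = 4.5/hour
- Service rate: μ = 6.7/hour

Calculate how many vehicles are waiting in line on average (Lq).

ρ = λ/μ = 4.5/6.7 = 0.6716
For M/M/1: Lq = λ²/(μ(μ-λ))
Lq = 20.25/(6.7 × 2.20)
Lq = 1.3738 vehicles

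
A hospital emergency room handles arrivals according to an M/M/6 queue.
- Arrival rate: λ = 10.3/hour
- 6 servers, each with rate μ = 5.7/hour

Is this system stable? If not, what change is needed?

Stability requires ρ = λ/(cμ) < 1
ρ = 10.3/(6 × 5.7) = 10.3/34.20 = 0.3012
Since 0.3012 < 1, the system is STABLE.
The servers are busy 30.12% of the time.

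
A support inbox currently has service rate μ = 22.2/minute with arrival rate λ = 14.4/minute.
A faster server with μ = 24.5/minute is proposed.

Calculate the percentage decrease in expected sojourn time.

System 1: ρ₁ = 14.4/22.2 = 0.6486, W₁ = 1/(22.2-14.4) = 0.1282
System 2: ρ₂ = 14.4/24.5 = 0.5878, W₂ = 1/(24.5-14.4) = 0.09901
Improvement: (W₁-W₂)/W₁ = (0.1282-0.09901)/0.1282 = 22.77%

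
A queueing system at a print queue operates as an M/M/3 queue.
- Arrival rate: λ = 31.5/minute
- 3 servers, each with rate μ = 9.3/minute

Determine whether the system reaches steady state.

Stability requires ρ = λ/(cμ) < 1
ρ = 31.5/(3 × 9.3) = 31.5/27.90 = 1.1290
Since 1.1290 ≥ 1, the system is UNSTABLE.
Need c > λ/μ = 31.5/9.3 = 3.39.
Minimum servers needed: c = 4.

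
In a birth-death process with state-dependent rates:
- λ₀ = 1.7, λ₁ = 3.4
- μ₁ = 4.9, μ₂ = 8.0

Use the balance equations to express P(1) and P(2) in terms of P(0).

Balance equations:
State 0: λ₀P₀ = μ₁P₁ → P₁ = (λ₀/μ₁)P₀ = (1.7/4.9)P₀ = 0.3469P₀
State 1: P₂ = (λ₀λ₁)/(μ₁μ₂)P₀ = (1.7×3.4)/(4.9×8.0)P₀ = 0.1474P₀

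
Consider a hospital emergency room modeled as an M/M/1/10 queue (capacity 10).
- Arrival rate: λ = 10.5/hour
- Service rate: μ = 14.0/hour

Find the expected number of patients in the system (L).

ρ = λ/μ = 10.5/14.0 = 0.7500
P₀ = (1-ρ)/(1-ρ^(K+1)) = (1-0.7500)/(1-0.7500^11) = 0.2500/0.9578 = 0.2610
P_K = P₀×ρ^K = 0.2610 × 0.7500^10 = 0.2610 × 0.05631 = 0.01470
L = ρ[1 - (K+1)ρ^K + Kρ^(K+1)] / [(1-ρ)(1-ρ^(K+1))]
L = 0.7500 × (1 - 11×0.056314 + 10×0.042235) / ((1 - 0.7500) × (1 - 0.042235)) = 2.5149 patients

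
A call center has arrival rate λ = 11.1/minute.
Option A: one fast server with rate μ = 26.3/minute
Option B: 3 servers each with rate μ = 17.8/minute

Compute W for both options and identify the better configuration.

Option A: single server μ = 26.3 (M/M/1)
  ρ_A = 11.1/26.3 = 0.4221
  W_A = 1/(μ-λ) = 1/(26.3-11.1) = 1/15.20 = 0.06579

Option B: 3 servers μ = 17.8 (M/M/3)
  ρ_B = λ/(cμ) = 11.1/(3×17.8) = 0.2079
  Offered load a = λ/μ = cρ = 11.1/17.8 = 0.6236
  P₀ = [ Σₙ₌₀^2 aⁿ/n! + a^3/(3!(1-ρ)) ]⁻¹
  Σ = a^0/0! + a^1/1! + a^2/2! = 1.0000 + 0.6236 + 0.1944 = 1.8180
  a^3/(3!(1-ρ)) = 0.2425/(6 × 0.7921) = 0.05102
  P₀ = 1/(1.8180 + 0.05102) = 0.5350
  Lq = P₀·a^3·ρ / (3!(1-ρ)²) = 0.535030 × 0.242498 × 0.207865 / (6 × 0.627478) = 0.007163
  Wq_B = Lq/λ = 0.0071634/11.1 = 0.0006454
  W_B = Wq_B + 1/μ = 0.0006454 + 0.05618 = 0.05683

Since W_B = 0.05683 < W_A = 0.06579, Option B (multiple servers) has the shorter time in system.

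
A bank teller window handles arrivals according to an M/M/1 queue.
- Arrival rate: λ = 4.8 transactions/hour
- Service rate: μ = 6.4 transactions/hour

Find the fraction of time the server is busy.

Server utilization: ρ = λ/μ
ρ = 4.8/6.4 = 0.7500
The server is busy 75.00% of the time.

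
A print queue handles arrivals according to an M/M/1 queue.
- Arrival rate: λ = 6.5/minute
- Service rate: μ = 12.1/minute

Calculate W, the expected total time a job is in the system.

First, compute utilization: ρ = λ/μ = 6.5/12.1 = 0.5372
For M/M/1: W = 1/(μ-λ)
W = 1/(12.1-6.5) = 1/5.60
W = 0.1786 minutes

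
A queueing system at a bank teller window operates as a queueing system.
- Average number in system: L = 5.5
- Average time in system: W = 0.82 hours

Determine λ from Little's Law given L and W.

Little's Law: L = λW, so λ = L/W
λ = 5.5/0.82 = 6.7073 transactions/hour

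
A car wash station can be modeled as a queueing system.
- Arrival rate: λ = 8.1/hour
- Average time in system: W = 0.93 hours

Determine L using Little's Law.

Little's Law: L = λW
L = 8.1 × 0.93 = 7.5330 cars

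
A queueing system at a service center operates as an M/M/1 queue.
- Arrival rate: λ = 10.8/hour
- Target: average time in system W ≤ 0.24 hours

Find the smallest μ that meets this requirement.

For M/M/1: W = 1/(μ-λ)
Need W ≤ 0.24, so 1/(μ-λ) ≤ 0.24
μ - λ ≥ 1/0.24 = 4.1667
μ ≥ 10.8 + 4.1667 = 14.9667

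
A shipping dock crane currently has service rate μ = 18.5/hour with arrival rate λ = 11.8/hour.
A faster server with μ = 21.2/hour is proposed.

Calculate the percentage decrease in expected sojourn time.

System 1: ρ₁ = 11.8/18.5 = 0.6378, W₁ = 1/(18.5-11.8) = 0.14925
System 2: ρ₂ = 11.8/21.2 = 0.5566, W₂ = 1/(21.2-11.8) = 0.10638
Improvement: (W₁-W₂)/W₁ = (0.14925-0.10638)/0.14925 = 28.72%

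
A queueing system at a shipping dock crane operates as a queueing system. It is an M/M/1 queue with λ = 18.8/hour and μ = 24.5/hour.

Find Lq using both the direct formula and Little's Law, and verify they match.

Method 1 (direct): Lq = λ²/(μ(μ-λ)) = 353.44/(24.5 × 5.70) = 2.5309

Method 2 (Little's Law):
W = 1/(μ-λ) = 1/5.70 = 0.17544
Wq = W - 1/μ = 0.17544 - 0.040816 = 0.13462
Lq = λWq = 18.8 × 0.13462 = 2.5309 ✔ (matches Method 1)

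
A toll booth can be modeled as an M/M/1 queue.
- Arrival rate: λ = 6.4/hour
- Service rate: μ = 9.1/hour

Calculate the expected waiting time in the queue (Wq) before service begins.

First, compute utilization: ρ = λ/μ = 6.4/9.1 = 0.7033
For M/M/1: Wq = λ/(μ(μ-λ))
Wq = 6.4/(9.1 × (9.1-6.4))
Wq = 6.4/(9.1 × 2.70)
Wq = 0.2605 hours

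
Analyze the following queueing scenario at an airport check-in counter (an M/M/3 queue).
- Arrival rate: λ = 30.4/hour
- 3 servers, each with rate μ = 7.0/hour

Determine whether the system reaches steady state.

Stability requires ρ = λ/(cμ) < 1
ρ = 30.4/(3 × 7.0) = 30.4/21.00 = 1.4476
Since 1.4476 ≥ 1, the system is UNSTABLE.
Need c > λ/μ = 30.4/7.0 = 4.34.
Minimum servers needed: c = 5.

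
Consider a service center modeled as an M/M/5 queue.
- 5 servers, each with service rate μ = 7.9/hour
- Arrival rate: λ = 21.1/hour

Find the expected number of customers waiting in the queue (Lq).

Traffic intensity: ρ = λ/(cμ) = 21.1/(5×7.9) = 0.5342
Since ρ = 0.5342 < 1, system is stable.
Offered load a = λ/μ = cρ = 21.1/7.9 = 2.6709
P₀ = [ Σₙ₌₀^4 aⁿ/n! + a^5/(5!(1-ρ)) ]⁻¹
Σ = a^0/0! + a^1/1! + a^2/2! + a^3/3! + a^4/4! = 1.0000 + 2.6709 + 3.5668 + 3.1755 + 2.1204 = 12.5336
a^5/(5!(1-ρ)) = 135.9180/(120 × 0.46582) = 2.4315
P₀ = 1/(12.5336 + 2.4315) = 0.06682
Lq = P₀·a^5·ρ / (5!(1-ρ)²) = 0.06682 × 135.9180 × 0.5342 / (120 × 0.2170) = 0.1863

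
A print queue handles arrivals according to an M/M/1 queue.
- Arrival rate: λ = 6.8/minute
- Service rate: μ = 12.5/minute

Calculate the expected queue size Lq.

ρ = λ/μ = 6.8/12.5 = 0.5440
For M/M/1: Lq = λ²/(μ(μ-λ))
Lq = 46.24/(12.5 × 5.70)
Lq = 0.6490 jobs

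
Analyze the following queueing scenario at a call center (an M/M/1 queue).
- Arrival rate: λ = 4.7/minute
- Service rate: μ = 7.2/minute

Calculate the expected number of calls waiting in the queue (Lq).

ρ = λ/μ = 4.7/7.2 = 0.6528
For M/M/1: Lq = λ²/(μ(μ-λ))
Lq = 22.09/(7.2 × 2.50)
Lq = 1.2272 calls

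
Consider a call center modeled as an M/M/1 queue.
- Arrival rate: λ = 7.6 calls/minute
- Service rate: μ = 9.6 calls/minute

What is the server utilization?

Server utilization: ρ = λ/μ
ρ = 7.6/9.6 = 0.7917
The server is busy 79.17% of the time.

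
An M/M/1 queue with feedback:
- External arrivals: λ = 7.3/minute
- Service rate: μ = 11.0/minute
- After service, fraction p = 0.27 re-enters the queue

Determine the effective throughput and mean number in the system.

Effective arrival rate: λ_eff = λ/(1-p) = 7.3/(1-0.27) = 7.3/0.73 = 10.0000
ρ = λ_eff/μ = 10.0000/11.0 = 0.909091
L = ρ/(1-ρ) = 0.909091/(1-0.909091) = 10.0000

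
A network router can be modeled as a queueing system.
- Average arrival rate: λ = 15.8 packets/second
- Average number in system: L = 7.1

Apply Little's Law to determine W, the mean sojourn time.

Little's Law: L = λW, so W = L/λ
W = 7.1/15.8 = 0.4494 seconds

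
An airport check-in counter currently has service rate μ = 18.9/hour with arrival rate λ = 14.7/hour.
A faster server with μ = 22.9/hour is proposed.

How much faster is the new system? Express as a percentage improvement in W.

System 1: ρ₁ = 14.7/18.9 = 0.7778, W₁ = 1/(18.9-14.7) = 0.23810
System 2: ρ₂ = 14.7/22.9 = 0.6419, W₂ = 1/(22.9-14.7) = 0.12195
Improvement: (W₁-W₂)/W₁ = (0.23810-0.12195)/0.23810 = 48.78%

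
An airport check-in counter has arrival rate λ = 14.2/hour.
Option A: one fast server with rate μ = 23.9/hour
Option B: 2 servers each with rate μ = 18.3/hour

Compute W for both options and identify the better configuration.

Option A: single server μ = 23.9 (M/M/1)
  ρ_A = 14.2/23.9 = 0.5941
  W_A = 1/(μ-λ) = 1/(23.9-14.2) = 1/9.70 = 0.1031

Option B: 2 servers μ = 18.3 (M/M/2)
  ρ_B = λ/(cμ) = 14.2/(2×18.3) = 0.3880
  Offered load a = λ/μ = cρ = 14.2/18.3 = 0.7760
  P₀ = [ Σₙ₌₀^1 aⁿ/n! + a^2/(2!(1-ρ)) ]⁻¹
  Σ = a^0/0! + a^1/1! = 1.0000 + 0.7760 = 1.7760
  a^2/(2!(1-ρ)) = 0.6021/(2 × 0.6120) = 0.4919
  P₀ = 1/(1.7760 + 0.4919) = 0.4409
  Lq = P₀·a^2·ρ / (2!(1-ρ)²) = 0.4409 × 0.6021 × 0.3880 / (2 × 0.3746) = 0.1375
  Wq_B = Lq/λ = 0.1375/14.2 = 0.0096831
  W_B = Wq_B + 1/μ = 0.0096831 + 0.054645 = 0.06433

Since W_B = 0.06433 < W_A = 0.1031, Option B (multiple servers) has the shorter time in system.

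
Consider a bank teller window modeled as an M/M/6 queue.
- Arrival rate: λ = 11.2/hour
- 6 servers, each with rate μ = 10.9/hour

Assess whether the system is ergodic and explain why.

Stability requires ρ = λ/(cμ) < 1
ρ = 11.2/(6 × 10.9) = 11.2/65.40 = 0.1713
Since 0.1713 < 1, the system is STABLE.
The servers are busy 17.13% of the time.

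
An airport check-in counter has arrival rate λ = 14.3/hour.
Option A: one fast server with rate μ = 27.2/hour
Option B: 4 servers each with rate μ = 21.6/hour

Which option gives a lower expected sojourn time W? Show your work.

Option A: single server μ = 27.2 (M/M/1)
  ρ_A = 14.3/27.2 = 0.5257
  W_A = 1/(μ-λ) = 1/(27.2-14.3) = 1/12.90 = 0.07752

Option B: 4 servers μ = 21.6 (M/M/4)
  ρ_B = λ/(cμ) = 14.3/(4×21.6) = 0.1655
  Offered load a = λ/μ = cρ = 14.3/21.6 = 0.6620
  P₀ = [ Σₙ₌₀^3 aⁿ/n! + a^4/(4!(1-ρ)) ]⁻¹
  Σ = a^0/0! + a^1/1! + a^2/2! + a^3/3! = 1.0000 + 0.6620 + 0.2191 + 0.04836 = 1.9295
  a^4/(4!(1-ρ)) = 0.1921/(24 × 0.8345) = 0.009592
  P₀ = 1/(1.9295 + 0.009592) = 0.5157
  Lq = P₀·a^4·ρ / (4!(1-ρ)²) = 0.5157 × 0.1921 × 0.1655 / (24 × 0.6964) = 0.0009810
  Wq_B = Lq/λ = 0.000981045/14.3 = 0.000068605
  W_B = Wq_B + 1/μ = 0.000068605 + 0.046296 = 0.04636

Since W_B = 0.04636 < W_A = 0.07752, Option B (multiple servers) has the shorter time in system.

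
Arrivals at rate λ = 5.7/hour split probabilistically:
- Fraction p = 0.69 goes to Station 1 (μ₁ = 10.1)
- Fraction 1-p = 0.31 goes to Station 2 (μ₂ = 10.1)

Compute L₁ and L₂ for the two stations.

Effective rates: λ₁ = 5.7×0.69 = 3.933, λ₂ = 5.7×0.31 = 1.767
Station 1: ρ₁ = 3.933/10.1 = 0.3894, L₁ = ρ₁/(1-ρ₁) = 0.3894/(1-0.3894) = 0.6377
Station 2: ρ₂ = 1.767/10.1 = 0.17495, L₂ = ρ₂/(1-ρ₂) = 0.17495/(1-0.17495) = 0.2120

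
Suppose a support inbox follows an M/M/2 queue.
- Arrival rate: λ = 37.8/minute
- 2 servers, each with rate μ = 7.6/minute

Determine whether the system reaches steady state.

Stability requires ρ = λ/(cμ) < 1
ρ = 37.8/(2 × 7.6) = 37.8/15.20 = 2.4868
Since 2.4868 ≥ 1, the system is UNSTABLE.
Need c > λ/μ = 37.8/7.6 = 4.97.
Minimum servers needed: c = 5.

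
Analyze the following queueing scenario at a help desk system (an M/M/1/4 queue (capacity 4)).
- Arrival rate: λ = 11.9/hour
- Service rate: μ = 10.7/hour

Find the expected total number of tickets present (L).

ρ = λ/μ = 11.9/10.7 = 1.11215
P₀ = (1-ρ)/(1-ρ^(K+1)) = (1-1.11215)/(1-1.11215^5) = -0.11215/-0.70144 = 0.1599
P_K = P₀×ρ^K = 0.1599 × 1.11215^4 = 0.1599 × 1.5299 = 0.2446
L = ρ[1 - (K+1)ρ^K + Kρ^(K+1)] / [(1-ρ)(1-ρ^(K+1))]
L = 1.11215 × (1 - 5×1.529866 + 4×1.701441) / ((1 - 1.11215) × (1 - 1.701441)) = 2.2116 tickets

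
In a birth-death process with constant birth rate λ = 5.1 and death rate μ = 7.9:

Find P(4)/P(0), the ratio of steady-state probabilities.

For constant rates: P(n)/P(0) = (λ/μ)^n
P(4)/P(0) = (5.1/7.9)^4 = 0.6456^4 = 0.1737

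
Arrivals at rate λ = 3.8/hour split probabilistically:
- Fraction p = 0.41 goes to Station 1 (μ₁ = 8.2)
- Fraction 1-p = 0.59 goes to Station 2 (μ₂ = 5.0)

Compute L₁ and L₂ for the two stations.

Effective rates: λ₁ = 3.8×0.41 = 1.558, λ₂ = 3.8×0.59 = 2.242
Station 1: ρ₁ = 1.558/8.2 = 0.1900, L₁ = ρ₁/(1-ρ₁) = 0.1900/(1-0.1900) = 0.2346
Station 2: ρ₂ = 2.242/5.0 = 0.4484, L₂ = ρ₂/(1-ρ₂) = 0.4484/(1-0.4484) = 0.8129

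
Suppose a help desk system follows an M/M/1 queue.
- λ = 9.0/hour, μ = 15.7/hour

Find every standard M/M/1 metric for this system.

Step 1: ρ = λ/μ = 9.0/15.7 = 0.5732
Step 2: L = λ/(μ-λ) = 9.0/6.70 = 1.3433
Step 3: Lq = λ²/(μ(μ-λ)) = 81.00/(15.7×6.70) = 0.7700
Step 4: W = 1/(μ-λ) = 1/6.70 = 0.149254
Step 5: Wq = λ/(μ(μ-λ)) = 9.0/(15.7×6.70) = 0.08556
Step 6: P(0) = 1-ρ = 0.4268
Verify: L = λW = 9.0×0.149254 = 1.3433 ✔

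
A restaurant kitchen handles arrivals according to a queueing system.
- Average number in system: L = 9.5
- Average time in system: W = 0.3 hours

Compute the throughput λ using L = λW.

Little's Law: L = λW, so λ = L/W
λ = 9.5/0.3 = 31.6667 orders/hour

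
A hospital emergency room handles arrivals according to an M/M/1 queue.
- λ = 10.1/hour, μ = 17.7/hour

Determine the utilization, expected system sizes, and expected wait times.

Step 1: ρ = λ/μ = 10.1/17.7 = 0.5706
Step 2: L = λ/(μ-λ) = 10.1/7.60 = 1.3289
Step 3: Lq = λ²/(μ(μ-λ)) = 102.01/(17.7×7.60) = 0.7583
Step 4: W = 1/(μ-λ) = 1/7.60 = 0.131579
Step 5: Wq = λ/(μ(μ-λ)) = 10.1/(17.7×7.60) = 0.07508
Step 6: P(0) = 1-ρ = 0.4294
Verify: L = λW = 10.1×0.131579 = 1.3289 ✔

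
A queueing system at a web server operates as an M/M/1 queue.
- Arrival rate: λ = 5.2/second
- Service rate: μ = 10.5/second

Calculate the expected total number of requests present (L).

ρ = λ/μ = 5.2/10.5 = 0.4952
For M/M/1: L = λ/(μ-λ)
L = 5.2/(10.5-5.2) = 5.2/5.30
L = 0.9811 requests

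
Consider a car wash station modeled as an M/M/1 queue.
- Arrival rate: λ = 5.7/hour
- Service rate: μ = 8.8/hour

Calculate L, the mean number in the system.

ρ = λ/μ = 5.7/8.8 = 0.6477
For M/M/1: L = λ/(μ-λ)
L = 5.7/(8.8-5.7) = 5.7/3.10
L = 1.8387 cars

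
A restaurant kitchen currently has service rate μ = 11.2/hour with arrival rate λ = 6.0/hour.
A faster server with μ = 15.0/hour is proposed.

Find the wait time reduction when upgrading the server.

System 1: ρ₁ = 6.0/11.2 = 0.5357, W₁ = 1/(11.2-6.0) = 0.19231
System 2: ρ₂ = 6.0/15.0 = 0.4000, W₂ = 1/(15.0-6.0) = 0.11111
Improvement: (W₁-W₂)/W₁ = (0.19231-0.11111)/0.19231 = 42.22%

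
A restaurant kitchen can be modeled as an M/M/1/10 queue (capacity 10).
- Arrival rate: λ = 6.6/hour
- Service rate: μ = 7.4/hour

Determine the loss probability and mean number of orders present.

ρ = λ/μ = 6.6/7.4 = 0.89189
P₀ = (1-ρ)/(1-ρ^(K+1)) = (1-0.89189)/(1-0.89189^11) = 0.1081/0.7159 = 0.1510
P_K = P₀×ρ^K = 0.15101 × 0.89189^10 = 0.15101 × 0.31850 = 0.04810
Blocking probability P_10 = 0.04810 (4.81%)
L = ρ[1 - (K+1)ρ^K + Kρ^(K+1)] / [(1-ρ)(1-ρ^(K+1))]
L = 0.89189 × (1 - 11×0.3185026 + 10×0.2840693) / ((1 - 0.89189) × (1 - 0.2840693)) = 3.8852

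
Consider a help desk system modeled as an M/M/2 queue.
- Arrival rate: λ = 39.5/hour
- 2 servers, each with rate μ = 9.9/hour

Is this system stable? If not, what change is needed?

Stability requires ρ = λ/(cμ) < 1
ρ = 39.5/(2 × 9.9) = 39.5/19.80 = 1.9949
Since 1.9949 ≥ 1, the system is UNSTABLE.
Need c > λ/μ = 39.5/9.9 = 3.99.
Minimum servers needed: c = 4.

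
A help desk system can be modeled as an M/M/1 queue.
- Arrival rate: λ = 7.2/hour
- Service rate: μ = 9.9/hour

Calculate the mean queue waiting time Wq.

First, compute utilization: ρ = λ/μ = 7.2/9.9 = 0.7273
For M/M/1: Wq = λ/(μ(μ-λ))
Wq = 7.2/(9.9 × (9.9-7.2))
Wq = 7.2/(9.9 × 2.70)
Wq = 0.2694 hours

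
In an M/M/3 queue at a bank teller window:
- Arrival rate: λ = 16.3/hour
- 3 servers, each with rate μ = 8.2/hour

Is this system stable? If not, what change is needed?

Stability requires ρ = λ/(cμ) < 1
ρ = 16.3/(3 × 8.2) = 16.3/24.60 = 0.6626
Since 0.6626 < 1, the system is STABLE.
The servers are busy 66.26% of the time.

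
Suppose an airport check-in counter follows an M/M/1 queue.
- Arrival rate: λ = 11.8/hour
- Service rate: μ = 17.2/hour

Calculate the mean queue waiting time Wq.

First, compute utilization: ρ = λ/μ = 11.8/17.2 = 0.6860
For M/M/1: Wq = λ/(μ(μ-λ))
Wq = 11.8/(17.2 × (17.2-11.8))
Wq = 11.8/(17.2 × 5.40)
Wq = 0.1270 hours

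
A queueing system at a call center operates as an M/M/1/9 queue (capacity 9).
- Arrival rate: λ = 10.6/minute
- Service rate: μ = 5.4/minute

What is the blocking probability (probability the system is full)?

ρ = λ/μ = 10.6/5.4 = 1.96296
P₀ = (1-ρ)/(1-ρ^(K+1)) = (1-1.96296)/(1-1.96296^10) = -0.9630/-848.4044 = 0.001135
P_K = P₀×ρ^K = 0.001135 × 1.96296^9 = 0.001135 × 432.7161 = 0.4911
Blocking probability = 49.11%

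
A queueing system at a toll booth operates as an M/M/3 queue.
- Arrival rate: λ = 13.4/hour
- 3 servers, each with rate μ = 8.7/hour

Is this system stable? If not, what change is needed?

Stability requires ρ = λ/(cμ) < 1
ρ = 13.4/(3 × 8.7) = 13.4/26.10 = 0.5134
Since 0.5134 < 1, the system is STABLE.
The servers are busy 51.34% of the time.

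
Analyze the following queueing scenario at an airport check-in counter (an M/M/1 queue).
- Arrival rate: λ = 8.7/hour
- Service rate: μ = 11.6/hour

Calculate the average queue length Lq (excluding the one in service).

ρ = λ/μ = 8.7/11.6 = 0.7500
For M/M/1: Lq = λ²/(μ(μ-λ))
Lq = 75.69/(11.6 × 2.90)
Lq = 2.2500 passengers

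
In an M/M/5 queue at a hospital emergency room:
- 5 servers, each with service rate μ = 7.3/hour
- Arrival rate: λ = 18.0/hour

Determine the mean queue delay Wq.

Traffic intensity: ρ = λ/(cμ) = 18.0/(5×7.3) = 0.4932
Since ρ = 0.4932 < 1, system is stable.
Offered load a = λ/μ = cρ = 18.0/7.3 = 2.4658
P₀ = [ Σₙ₌₀^4 aⁿ/n! + a^5/(5!(1-ρ)) ]⁻¹
Σ = a^0/0! + a^1/1! + a^2/2! + a^3/3! + a^4/4! = 1.0000 + 2.4658 + 3.0400 + 2.4986 + 1.5402 = 10.5446
a^5/(5!(1-ρ)) = 91.1482/(120 × 0.50685) = 1.4986
P₀ = 1/(10.5446 + 1.4986) = 0.08303
Lq = P₀·a^5·ρ / (5!(1-ρ)²) = 0.08303 × 91.1482 × 0.4932 / (120 × 0.2569) = 0.1211
Wq = Lq/λ = 0.12107/18.0 = 0.006726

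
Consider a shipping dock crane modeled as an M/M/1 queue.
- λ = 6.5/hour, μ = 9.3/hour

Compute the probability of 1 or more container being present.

ρ = λ/μ = 6.5/9.3 = 0.6989
P(N ≥ n) = ρⁿ
P(N ≥ 1) = 0.6989^1
P(N ≥ 1) = 0.6989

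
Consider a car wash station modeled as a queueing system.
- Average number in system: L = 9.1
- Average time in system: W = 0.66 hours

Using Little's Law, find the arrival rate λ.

Little's Law: L = λW, so λ = L/W
λ = 9.1/0.66 = 13.7879 cars/hour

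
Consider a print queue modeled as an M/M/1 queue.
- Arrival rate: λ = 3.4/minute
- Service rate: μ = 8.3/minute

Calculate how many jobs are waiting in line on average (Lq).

ρ = λ/μ = 3.4/8.3 = 0.4096
For M/M/1: Lq = λ²/(μ(μ-λ))
Lq = 11.56/(8.3 × 4.90)
Lq = 0.2842 jobs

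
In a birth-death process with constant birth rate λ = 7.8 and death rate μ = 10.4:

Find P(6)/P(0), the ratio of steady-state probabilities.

For constant rates: P(n)/P(0) = (λ/μ)^n
P(6)/P(0) = (7.8/10.4)^6 = 0.7500^6 = 0.1780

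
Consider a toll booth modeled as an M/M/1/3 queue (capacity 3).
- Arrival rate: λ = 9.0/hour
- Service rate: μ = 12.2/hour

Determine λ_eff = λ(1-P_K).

ρ = λ/μ = 9.0/12.2 = 0.7377
P₀ = (1-ρ)/(1-ρ^(K+1)) = (1-0.7377)/(1-0.7377^4) = 0.2623/0.7038 = 0.3727
P_K = P₀×ρ^K = 0.3727 × 0.7377^3 = 0.3727 × 0.4015 = 0.1496
λ_eff = λ(1-P_K) = 9.0 × (1 - 0.14961) = 9.0 × 0.85039 = 7.6535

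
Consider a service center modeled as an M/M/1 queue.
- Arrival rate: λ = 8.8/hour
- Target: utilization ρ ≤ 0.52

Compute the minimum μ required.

ρ = λ/μ, so μ = λ/ρ
μ ≥ 8.8/0.52 = 16.9231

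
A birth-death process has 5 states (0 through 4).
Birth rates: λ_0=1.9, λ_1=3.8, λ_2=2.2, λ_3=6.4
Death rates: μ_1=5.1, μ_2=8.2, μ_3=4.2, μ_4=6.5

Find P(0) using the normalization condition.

Ratios P(n)/P(0) = (λ₀···λₙ₋₁)/(μ₁···μₙ):
P(1)/P(0) = (1.9)/(5.1) = 0.37255
P(2)/P(0) = (1.9×3.8)/(5.1×8.2) = 0.17264
P(3)/P(0) = (1.9×3.8×2.2)/(5.1×8.2×4.2) = 0.090433
P(4)/P(0) = (1.9×3.8×2.2×6.4)/(5.1×8.2×4.2×6.5) = 0.089042

Normalization: ∑ P(n) = 1
P(0) × (1.0000 + 0.37255 + 0.17264 + 0.090433 + 0.089042) = 1
P(0) × 1.7247 = 1
P(0) = 1/1.7247 = 0.5798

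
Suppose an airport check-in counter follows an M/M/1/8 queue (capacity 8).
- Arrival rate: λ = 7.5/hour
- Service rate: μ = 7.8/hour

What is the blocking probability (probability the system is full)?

ρ = λ/μ = 7.5/7.8 = 0.96154
P₀ = (1-ρ)/(1-ρ^(K+1)) = (1-0.96154)/(1-0.96154^9) = 0.03846/0.2974 = 0.1293
P_K = P₀×ρ^K = 0.12932 × 0.96154^8 = 0.12932 × 0.73070 = 0.09449
Blocking probability = 9.45%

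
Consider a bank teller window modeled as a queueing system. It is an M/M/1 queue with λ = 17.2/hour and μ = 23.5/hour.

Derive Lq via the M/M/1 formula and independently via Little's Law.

Method 1 (direct): Lq = λ²/(μ(μ-λ)) = 295.84/(23.5 × 6.30) = 1.9982

Method 2 (Little's Law):
W = 1/(μ-λ) = 1/6.30 = 0.15873
Wq = W - 1/μ = 0.15873 - 0.042553 = 0.116177
Lq = λWq = 17.2 × 0.116177 = 1.9982 ✔ (matches Method 1)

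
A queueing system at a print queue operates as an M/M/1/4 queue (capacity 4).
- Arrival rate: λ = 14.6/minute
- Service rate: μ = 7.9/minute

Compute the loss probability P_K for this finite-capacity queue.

ρ = λ/μ = 14.6/7.9 = 1.8481
P₀ = (1-ρ)/(1-ρ^(K+1)) = (1-1.8481)/(1-1.8481^5) = -0.8481/-20.5589 = 0.04125
P_K = P₀×ρ^K = 0.04125 × 1.8481^4 = 0.04125 × 11.6655 = 0.4812
Blocking probability = 48.12%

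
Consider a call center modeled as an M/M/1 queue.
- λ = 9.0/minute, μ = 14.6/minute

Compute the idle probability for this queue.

ρ = λ/μ = 9.0/14.6 = 0.6164
P(0) = 1 - ρ = 1 - 0.6164 = 0.3836
The server is idle 38.36% of the time.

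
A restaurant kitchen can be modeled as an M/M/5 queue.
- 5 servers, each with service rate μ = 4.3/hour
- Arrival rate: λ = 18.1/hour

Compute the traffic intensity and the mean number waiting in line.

Traffic intensity: ρ = λ/(cμ) = 18.1/(5×4.3) = 0.8419
Since ρ = 0.8419 < 1, system is stable.
Offered load a = λ/μ = cρ = 18.1/4.3 = 4.2093
P₀ = [ Σₙ₌₀^4 aⁿ/n! + a^5/(5!(1-ρ)) ]⁻¹
Σ = a^0/0! + a^1/1! + a^2/2! + a^3/3! + a^4/4! = 1.000000 + 4.209302 + 8.859113 + 12.43023 + 13.08065 = 39.5793
a^5/(5!(1-ρ)) = 1321.4496/(120 × 0.1581395) = 69.6352
P₀ = 1/(39.5793 + 69.6352) = 0.009156
Lq = P₀·a^5·ρ / (5!(1-ρ)²) = 0.0091563 × 1321.4496 × 0.84186 / (120 × 0.025008) = 3.3943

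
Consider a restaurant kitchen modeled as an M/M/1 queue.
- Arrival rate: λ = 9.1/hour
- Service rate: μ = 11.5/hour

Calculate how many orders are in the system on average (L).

ρ = λ/μ = 9.1/11.5 = 0.7913
For M/M/1: L = λ/(μ-λ)
L = 9.1/(11.5-9.1) = 9.1/2.40
L = 3.7917 orders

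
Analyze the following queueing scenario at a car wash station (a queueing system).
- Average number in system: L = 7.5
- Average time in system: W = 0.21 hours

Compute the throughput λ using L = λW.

Little's Law: L = λW, so λ = L/W
λ = 7.5/0.21 = 35.7143 cars/hour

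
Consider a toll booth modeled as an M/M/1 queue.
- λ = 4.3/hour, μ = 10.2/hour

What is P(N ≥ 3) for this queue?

ρ = λ/μ = 4.3/10.2 = 0.42157
P(N ≥ n) = ρⁿ
P(N ≥ 3) = 0.42157^3
P(N ≥ 3) = 0.07492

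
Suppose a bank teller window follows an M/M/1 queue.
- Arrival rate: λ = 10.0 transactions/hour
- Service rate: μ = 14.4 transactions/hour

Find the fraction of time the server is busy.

Server utilization: ρ = λ/μ
ρ = 10.0/14.4 = 0.6944
The server is busy 69.44% of the time.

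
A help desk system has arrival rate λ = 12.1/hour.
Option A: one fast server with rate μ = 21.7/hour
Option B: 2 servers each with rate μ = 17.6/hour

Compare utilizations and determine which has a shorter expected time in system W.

Option A: single server μ = 21.7 (M/M/1)
  ρ_A = 12.1/21.7 = 0.5576
  W_A = 1/(μ-λ) = 1/(21.7-12.1) = 1/9.60 = 0.1042

Option B: 2 servers μ = 17.6 (M/M/2)
  ρ_B = λ/(cμ) = 12.1/(2×17.6) = 0.3437
  Offered load a = λ/μ = cρ = 12.1/17.6 = 0.6875
  P₀ = [ Σₙ₌₀^1 aⁿ/n! + a^2/(2!(1-ρ)) ]⁻¹
  Σ = a^0/0! + a^1/1! = 1.0000 + 0.6875 = 1.6875
  a^2/(2!(1-ρ)) = 0.47266/(2 × 0.65625) = 0.3601
  P₀ = 1/(1.6875 + 0.3601) = 0.4884
  Lq = P₀·a^2·ρ / (2!(1-ρ)²) = 0.4884 × 0.4727 × 0.3437 / (2 × 0.4307) = 0.09212
  Wq_B = Lq/λ = 0.0921235/12.1 = 0.007614
  W_B = Wq_B + 1/μ = 0.007614 + 0.05682 = 0.06443

Since W_B = 0.06443 < W_A = 0.1042, Option B (multiple servers) has the shorter time in system.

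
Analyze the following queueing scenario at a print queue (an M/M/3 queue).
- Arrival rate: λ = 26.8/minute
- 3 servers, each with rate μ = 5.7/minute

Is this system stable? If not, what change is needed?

Stability requires ρ = λ/(cμ) < 1
ρ = 26.8/(3 × 5.7) = 26.8/17.10 = 1.5673
Since 1.5673 ≥ 1, the system is UNSTABLE.
Need c > λ/μ = 26.8/5.7 = 4.70.
Minimum servers needed: c = 5.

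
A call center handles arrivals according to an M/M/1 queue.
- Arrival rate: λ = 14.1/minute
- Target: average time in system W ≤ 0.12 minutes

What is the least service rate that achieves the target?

For M/M/1: W = 1/(μ-λ)
Need W ≤ 0.12, so 1/(μ-λ) ≤ 0.12
μ - λ ≥ 1/0.12 = 8.3333
μ ≥ 14.1 + 8.3333 = 22.4333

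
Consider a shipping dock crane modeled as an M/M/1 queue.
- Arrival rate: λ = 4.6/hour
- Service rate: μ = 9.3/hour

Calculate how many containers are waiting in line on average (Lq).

ρ = λ/μ = 4.6/9.3 = 0.4946
For M/M/1: Lq = λ²/(μ(μ-λ))
Lq = 21.16/(9.3 × 4.70)
Lq = 0.4841 containers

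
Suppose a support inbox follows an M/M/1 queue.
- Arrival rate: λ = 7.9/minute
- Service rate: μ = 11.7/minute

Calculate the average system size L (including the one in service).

ρ = λ/μ = 7.9/11.7 = 0.6752
For M/M/1: L = λ/(μ-λ)
L = 7.9/(11.7-7.9) = 7.9/3.80
L = 2.0789 emails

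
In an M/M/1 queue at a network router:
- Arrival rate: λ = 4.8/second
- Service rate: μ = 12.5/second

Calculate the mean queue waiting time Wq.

First, compute utilization: ρ = λ/μ = 4.8/12.5 = 0.3840
For M/M/1: Wq = λ/(μ(μ-λ))
Wq = 4.8/(12.5 × (12.5-4.8))
Wq = 4.8/(12.5 × 7.70)
Wq = 0.04987 seconds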